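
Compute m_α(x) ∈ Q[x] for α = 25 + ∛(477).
m_α(x) = x^3 - 75x^2 + 1875x - 16102

Set β = α - 25 = ∛(477), so β^3 = 477. Then (α - 25)^3 - 477 = 0, i.e. α is a root of g(x) = (x - 25)^3 - 477 = x^3 - 75x^2 + 1875x - 16102. Since g(x) = h(x - 25) where h(x) = x^3 - 477, and h is irreducible over Q (because 477 is not a perfect cube, so h has no rational root, and a monic cubic with no rational root is irreducible), g is also irreducible (irreducibility is preserved under the substitution x → x - 25). Hence m_α(x) = x^3 - 75x^2 + 1875x - 16102.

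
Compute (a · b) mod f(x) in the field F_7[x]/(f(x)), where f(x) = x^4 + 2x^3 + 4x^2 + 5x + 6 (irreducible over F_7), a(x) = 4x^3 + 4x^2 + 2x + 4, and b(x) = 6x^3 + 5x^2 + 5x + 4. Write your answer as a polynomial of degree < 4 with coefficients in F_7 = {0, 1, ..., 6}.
a · b ≡ 3x^3 + 3x^2 + x + 1 (mod f(x))

Multiply in F_7[x]: a(x)·b(x) = (4x^3 + 4x^2 + 2x + 4)·(6x^3 + 5x^2 + 5x + 4) = 3x^6 + 2x^5 + 3x^4 + 4x^2 + 2. This has degree ≥ 4, so divide by f(x) over F_7: 3x^6 + 2x^5 + 3x^4 + 4x^2 + 2 = (3x^2 + 3x + 6)·(x^4 + 2x^3 + 4x^2 + 5x + 6) + (3x^3 + 3x^2 + x + 1). Hence a·b ≡ 3x^3 + 3x^2 + x + 1 (mod f). (F_7[x]/(f) is a field with 7^4 = 2401 elements since f is irreducible of degree 4.)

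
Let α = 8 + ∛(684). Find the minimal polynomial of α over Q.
m_α(x) = x^3 - 24x^2 + 192x - 1196

Set β = α - 8 = ∛(684), so β^3 = 684. Then (α - 8)^3 - 684 = 0, i.e. α is a root of g(x) = (x - 8)^3 - 684 = x^3 - 24x^2 + 192x - 1196. Since g(x) = h(x - 8) where h(x) = x^3 - 684, and h is irreducible over Q (because 684 is not a perfect cube, so h has no rational root, and a monic cubic with no rational root is irreducible), g is also irreducible (irreducibility is preserved under the substitution x → x - 8). Hence m_α(x) = x^3 - 24x^2 + 192x - 1196.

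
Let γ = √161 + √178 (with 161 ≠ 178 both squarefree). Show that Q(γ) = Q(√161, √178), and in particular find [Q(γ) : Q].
[Q(γ) : Q] = 4 (equivalently, Q(γ) = Q(√161, √178))

Obviously Q(γ) ⊆ Q(√161, √178), and [Q(√161, √178):Q] = 4 (since 161, 178 are distinct squarefree integers > 1 with 28658 not a perfect square). To show equality we compute the minimal polynomial of γ. From γ = √161 + √178: γ^2 = 161 + 2√(28658) + 178 = 339 + 2√(28658), so γ^2 - 339 = 2√(28658); squaring, (γ^2 - 339)^2 = 4·28658, i.e. γ^4 - 678γ^2 + 114921 - 114632 = 0, i.e. γ^4 - 678γ^2 + 289 = 0. So γ is a root of x^4 - 678x^2 + 289. This polynomial is irreducible over Q: it has no rational root (each ±√161 ± √178 is irrational), and any factorization into two quadratics over Q would force √(28658) ∈ Q (pairing opposite roots) or √161, √178 ∈ Q (other pairings), all impossible. Hence [Q(γ):Q] = 4 = [Q(√161, √178):Q], so Q(γ) = Q(√161, √178).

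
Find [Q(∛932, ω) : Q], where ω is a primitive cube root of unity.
[Q(∛932, ω) : Q] = 6

[Q(∛932):Q] = 3 (min poly x^3 - 932, irreducible since 932 is not a perfect cube). [Q(ω):Q] = 2 (min poly x^2 + x + 1). Since Q(∛932) ⊂ R and ω ∉ R, we have ω ∉ Q(∛932), so x^2 + x + 1 remains irreducible over Q(∛932) and [Q(∛932, ω) : Q(∛932)] = 2. By the tower law, [Q(∛932, ω) : Q] = 3 · 2 = 6. (In fact Q(∛932, ω) is the splitting field of x^3 - 932 over Q.)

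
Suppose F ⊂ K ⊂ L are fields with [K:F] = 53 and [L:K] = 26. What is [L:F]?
[L:F] = 1378

The tower law says that for any tower of field extensions F ⊂ K ⊂ L with finite degrees, [L:F] = [L:K] · [K:F]. Here this gives [L:F] = 26 · 53 = 1378.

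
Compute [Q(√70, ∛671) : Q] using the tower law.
[Q(√70, ∛671) : Q] = 6

Let L = Q(√70, ∛671). Since Q(√70) ⊂ L and [Q(√70):Q] = 2, the tower law gives 2 | [L:Q]. Likewise Q(∛671) ⊂ L with [Q(∛671):Q] = 3 (because 671 is not a perfect cube), so 3 | [L:Q]. As gcd(2,3) = 1, [L:Q] is divisible by 6. Conversely L is generated over Q by √70 and ∛671, so [L:Q] ≤ 2·3 = 6. Therefore [Q(√70, ∛671) : Q] = 6.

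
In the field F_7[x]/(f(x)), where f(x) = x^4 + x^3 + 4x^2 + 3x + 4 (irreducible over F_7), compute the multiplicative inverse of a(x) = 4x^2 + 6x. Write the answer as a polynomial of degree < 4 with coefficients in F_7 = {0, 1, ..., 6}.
a(x)^(-1) ≡ x^3 + 6x^2 + 5x + 4 (mod f(x))

Since f is irreducible over F_7, F_7[x]/(f) is a field and a(x) ≠ 0 has an inverse. Apply the extended Euclidean algorithm to f(x) and a(x) in F_7[x]: f(x) = (2x^2 + 6x + 6)·a(x) + (2x + 4);  a(x) = (2x + 6)·(2x + 4) + (4). The last nonzero remainder is the constant 4 = gcd(f, a) in F_7. Back-substituting through the division chain expresses 4 = s(x)·a(x) + t(x)·f(x) with s(x) ≡ 4x^3 + 3x^2 + 6x + 2 (mod f), so (4x^3 + 3x^2 + 6x + 2)·a(x) ≡ 4 (mod f). Multiplying by 4^(-1) ≡ 2 in F_7 gives a(x)^(-1) ≡ 2·(4x^3 + 3x^2 + 6x + 2) ≡ x^3 + 6x^2 + 5x + 4 (mod f). Check: (4x^2 + 6x)·(x^3 + 6x^2 + 5x + 4) = 4x^5 + 2x^4 + 4x^2 + 3x ≡ 1 (mod x^4 + x^3 + 4x^2 + 3x + 4).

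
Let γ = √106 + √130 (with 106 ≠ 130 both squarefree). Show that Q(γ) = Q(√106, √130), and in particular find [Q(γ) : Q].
[Q(γ) : Q] = 4 (equivalently, Q(γ) = Q(√106, √130))

Obviously Q(γ) ⊆ Q(√106, √130), and [Q(√106, √130):Q] = 4 (since 106, 130 are distinct squarefree integers > 1 with 13780 not a perfect square). To show equality we compute the minimal polynomial of γ. From γ = √106 + √130: γ^2 = 106 + 2√(13780) + 130 = 236 + 2√(13780), so γ^2 - 236 = 2√(13780); squaring, (γ^2 - 236)^2 = 4·13780, i.e. γ^4 - 472γ^2 + 55696 - 55120 = 0, i.e. γ^4 - 472γ^2 + 576 = 0. So γ is a root of x^4 - 472x^2 + 576. This polynomial is irreducible over Q: it has no rational root (each ±√106 ± √130 is irrational), and any factorization into two quadratics over Q would force √(13780) ∈ Q (pairing opposite roots) or √106, √130 ∈ Q (other pairings), all impossible. Hence [Q(γ):Q] = 4 = [Q(√106, √130):Q], so Q(γ) = Q(√106, √130).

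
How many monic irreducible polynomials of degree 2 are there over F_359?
There are 64261 monic irreducible polynomials of degree 2 over F_359

Each element of F_{359^2} that lies in no proper subfield is a root of exactly one monic irreducible of degree 2 over F_359, and each such polynomial has 2 distinct roots in F_{359^2}. By Möbius inversion the count is N_359(2) = (1/2) Σ_{d|2} μ(2/d) · 359^d = (1/2)(μ(2)·359^1 + μ(1)·359^2) = 128522/2 = 64261.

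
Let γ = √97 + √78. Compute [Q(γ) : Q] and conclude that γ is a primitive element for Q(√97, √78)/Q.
[Q(γ) : Q] = 4 (equivalently, Q(γ) = Q(√97, √78))

Obviously Q(γ) ⊆ Q(√97, √78), and [Q(√97, √78):Q] = 4 (since 97, 78 are distinct squarefree integers > 1 with 7566 not a perfect square). To show equality we compute the minimal polynomial of γ. From γ = √97 + √78: γ^2 = 97 + 2√(7566) + 78 = 175 + 2√(7566), so γ^2 - 175 = 2√(7566); squaring, (γ^2 - 175)^2 = 4·7566, i.e. γ^4 - 350γ^2 + 30625 - 30264 = 0, i.e. γ^4 - 350γ^2 + 361 = 0. So γ is a root of x^4 - 350x^2 + 361. This polynomial is irreducible over Q: it has no rational root (each ±√97 ± √78 is irrational), and any factorization into two quadratics over Q would force √(7566) ∈ Q (pairing opposite roots) or √97, √78 ∈ Q (other pairings), all impossible. Hence [Q(γ):Q] = 4 = [Q(√97, √78):Q], so Q(γ) = Q(√97, √78).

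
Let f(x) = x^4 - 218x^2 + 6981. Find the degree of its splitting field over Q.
[K : Q] = 4

Solving the quadratic in x^2: x^2 = (218 ± √(218^2 - 4·6981))/2 = (218 ± √19600)/2 = (218 ± 140)/2, giving x^2 = 39 or x^2 = 179. So f(x) = (x^2 - 39)(x^2 - 179) and the roots of f are ±√39, ±√179. Hence the splitting field is K = Q(√39, √179). Since 39 and 179 are distinct squarefree integers > 1, their product 6981 is not a perfect square, so √179 ∉ Q(√39). By the tower law [K:Q] = [Q(√39,√179):Q(√39)] · [Q(√39):Q] = 2 · 2 = 4.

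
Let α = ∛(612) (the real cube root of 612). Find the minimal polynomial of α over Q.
m_α(x) = x^3 - 612

α satisfies α^3 = 612, so x^3 - 612 annihilates α. By the rational root test, a rational root p/q (in lowest terms) of x^3 - 612 would satisfy p^3 = 612 q^3, forcing q = 1 and p^3 = 612; but 612 is not a perfect cube, contradiction. A monic cubic over Q with no rational root is irreducible (any nontrivial factorization would include a linear factor). Hence x^3 - 612 is the minimal polynomial of α, and in particular [Q(α):Q] = 3.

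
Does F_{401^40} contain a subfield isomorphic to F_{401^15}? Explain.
No: F_{401^15} is not a subfield of F_{401^40}

F_{p^m} embeds in F_{p^n} iff m | n. Here 15 ∤ 40 (since 40 = 2·15 + 10 with remainder 10 ≠ 0), so F_{401^15} is not a subfield of F_{401^40}. Equivalently: if it were, the tower law would give 15 = [F_{401^15}:F_401] dividing [F_{401^40}:F_401] = 40, contradiction.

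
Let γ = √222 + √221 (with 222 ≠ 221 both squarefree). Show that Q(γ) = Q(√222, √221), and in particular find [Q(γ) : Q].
[Q(γ) : Q] = 4 (equivalently, Q(γ) = Q(√222, √221))

Obviously Q(γ) ⊆ Q(√222, √221), and [Q(√222, √221):Q] = 4 (since 222, 221 are distinct squarefree integers > 1 with 49062 not a perfect square). To show equality we compute the minimal polynomial of γ. From γ = √222 + √221: γ^2 = 222 + 2√(49062) + 221 = 443 + 2√(49062), so γ^2 - 443 = 2√(49062); squaring, (γ^2 - 443)^2 = 4·49062, i.e. γ^4 - 886γ^2 + 196249 - 196248 = 0, i.e. γ^4 - 886γ^2 + 1 = 0. So γ is a root of x^4 - 886x^2 + 1. This polynomial is irreducible over Q: it has no rational root (each ±√222 ± √221 is irrational), and any factorization into two quadratics over Q would force √(49062) ∈ Q (pairing opposite roots) or √222, √221 ∈ Q (other pairings), all impossible. Hence [Q(γ):Q] = 4 = [Q(√222, √221):Q], so Q(γ) = Q(√222, √221).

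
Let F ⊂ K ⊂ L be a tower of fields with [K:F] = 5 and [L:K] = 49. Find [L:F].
[L:F] = 245

The tower law says that for any tower of field extensions F ⊂ K ⊂ L with finite degrees, [L:F] = [L:K] · [K:F]. Here this gives [L:F] = 49 · 5 = 245.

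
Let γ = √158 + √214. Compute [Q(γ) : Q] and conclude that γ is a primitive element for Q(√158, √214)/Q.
[Q(γ) : Q] = 4 (equivalently, Q(γ) = Q(√158, √214))

Obviously Q(γ) ⊆ Q(√158, √214), and [Q(√158, √214):Q] = 4 (since 158, 214 are distinct squarefree integers > 1 with 33812 not a perfect square). To show equality we compute the minimal polynomial of γ. From γ = √158 + √214: γ^2 = 158 + 2√(33812) + 214 = 372 + 2√(33812), so γ^2 - 372 = 2√(33812); squaring, (γ^2 - 372)^2 = 4·33812, i.e. γ^4 - 744γ^2 + 138384 - 135248 = 0, i.e. γ^4 - 744γ^2 + 3136 = 0. So γ is a root of x^4 - 744x^2 + 3136. This polynomial is irreducible over Q: it has no rational root (each ±√158 ± √214 is irrational), and any factorization into two quadratics over Q would force √(33812) ∈ Q (pairing opposite roots) or √158, √214 ∈ Q (other pairings), all impossible. Hence [Q(γ):Q] = 4 = [Q(√158, √214):Q], so Q(γ) = Q(√158, √214).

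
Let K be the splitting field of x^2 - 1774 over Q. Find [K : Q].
[K : Q] = 2

f(x) = x^2 - 1774 factors as (x - √1774)(x + √1774). The splitting field is K = Q(√1774). Since 1774 is squarefree and > 1, it is not a perfect square, so x^2 - 1774 is irreducible over Q and [Q(√1774) : Q] = 2. Hence [K : Q] = 2.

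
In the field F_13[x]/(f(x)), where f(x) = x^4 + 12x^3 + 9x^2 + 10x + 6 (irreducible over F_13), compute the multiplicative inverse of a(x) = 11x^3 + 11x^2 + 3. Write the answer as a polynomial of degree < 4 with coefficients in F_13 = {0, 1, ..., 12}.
a(x)^(-1) ≡ 3x^3 + 7x^2 + x + 7 (mod f(x))

Since f is irreducible over F_13, F_13[x]/(f) is a field and a(x) ≠ 0 has an inverse. Apply the extended Euclidean algorithm to f(x) and a(x) in F_13[x]: f(x) = (6x + 1)·a(x) + (11x^2 + 5x + 3);  a(x) = (x + 10)·(11x^2 + 5x + 3) + (12x + 12);  (11x^2 + 5x + 3) = (2x + 6)·(12x + 12) + (9). The last nonzero remainder is the constant 9 = gcd(f, a) in F_13. Back-substituting through the division chain expresses 9 = s(x)·a(x) + t(x)·f(x) with s(x) ≡ x^3 + 11x^2 + 9x + 11 (mod f), so (x^3 + 11x^2 + 9x + 11)·a(x) ≡ 9 (mod f). Multiplying by 9^(-1) ≡ 3 in F_13 gives a(x)^(-1) ≡ 3·(x^3 + 11x^2 + 9x + 11) ≡ 3x^3 + 7x^2 + x + 7 (mod f). Check: (11x^3 + 11x^2 + 3)·(3x^3 + 7x^2 + x + 7) = 7x^6 + 6x^5 + 10x^4 + 6x^3 + 7x^2 + 3x + 8 ≡ 1 (mod x^4 + 12x^3 + 9x^2 + 10x + 6).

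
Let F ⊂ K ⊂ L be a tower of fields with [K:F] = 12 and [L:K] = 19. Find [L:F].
[L:F] = 228

The tower law says that for any tower of field extensions F ⊂ K ⊂ L with finite degrees, [L:F] = [L:K] · [K:F]. Here this gives [L:F] = 19 · 12 = 228.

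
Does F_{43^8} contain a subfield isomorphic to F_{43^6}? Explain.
No: F_{43^6} is not a subfield of F_{43^8}

F_{p^m} embeds in F_{p^n} iff m | n. Here 6 ∤ 8 (since 8 = 1·6 + 2 with remainder 2 ≠ 0), so F_{43^6} is not a subfield of F_{43^8}. Equivalently: if it were, the tower law would give 6 = [F_{43^6}:F_43] dividing [F_{43^8}:F_43] = 8, contradiction.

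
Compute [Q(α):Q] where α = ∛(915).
[Q(α):Q] = 3

The minimal polynomial of α is x^3 - 915, irreducible over Q since 915 is not a perfect cube (so x^3 - 915 has no rational root). Hence [Q(α):Q] = deg(m_α) = 3.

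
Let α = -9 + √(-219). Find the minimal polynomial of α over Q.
m_α(x) = x^2 + 18x + 300

From α + 9 = √(-219), squaring gives (α + 9)^2 = -219, i.e. α^2 + 18α + 81 = -219, so α^2 + 18α + 300 = 0. The discriminant of x^2 + 18x + 300 is (18)^2 - 4·(300) = 324 - 1200 = -876, and 4·(-219) is not a perfect square in Q since -219 is squarefree and ≠ 1. Hence x^2 + 18x + 300 is irreducible over Q and is the minimal polynomial of α.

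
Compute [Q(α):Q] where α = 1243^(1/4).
[Q(α):Q] = 4

α is a root of x^4 - 1243. By Eisenstein's criterion at the prime p = 11 (which divides the constant term 1243 but p^2 = 121 does not, since 1243 is squarefree), x^4 - 1243 is irreducible over Q. Hence [Q(α):Q] = 4.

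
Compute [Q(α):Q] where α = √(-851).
[Q(α):Q] = 2

[Q(α):Q] equals the degree of the minimal polynomial of α. Here α^2 = -851 and x^2 + 851 is irreducible (d = -851 is squarefree, ≠ 1, hence not a square), so deg(m_α) = 2. Thus [Q(α):Q] = 2.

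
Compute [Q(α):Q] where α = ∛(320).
[Q(α):Q] = 3

The minimal polynomial of α is x^3 - 320, irreducible over Q since 320 is not a perfect cube (so x^3 - 320 has no rational root). Hence [Q(α):Q] = deg(m_α) = 3.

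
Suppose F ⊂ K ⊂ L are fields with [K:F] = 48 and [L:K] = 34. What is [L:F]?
[L:F] = 1632

The tower law says that for any tower of field extensions F ⊂ K ⊂ L with finite degrees, [L:F] = [L:K] · [K:F]. Here this gives [L:F] = 34 · 48 = 1632.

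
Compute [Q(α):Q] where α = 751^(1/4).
[Q(α):Q] = 4

α is a root of x^4 - 751. By Eisenstein's criterion at the prime p = 751 (which divides the constant term 751 but p^2 = 564001 does not, since 751 is squarefree), x^4 - 751 is irreducible over Q. Hence [Q(α):Q] = 4.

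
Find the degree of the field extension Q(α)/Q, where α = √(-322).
[Q(α):Q] = 2

[Q(α):Q] equals the degree of the minimal polynomial of α. Here α^2 = -322 and x^2 + 322 is irreducible (d = -322 is squarefree, ≠ 1, hence not a square), so deg(m_α) = 2. Thus [Q(α):Q] = 2.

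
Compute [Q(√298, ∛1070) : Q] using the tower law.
[Q(√298, ∛1070) : Q] = 6

Let L = Q(√298, ∛1070). Since Q(√298) ⊂ L and [Q(√298):Q] = 2, the tower law gives 2 | [L:Q]. Likewise Q(∛1070) ⊂ L with [Q(∛1070):Q] = 3 (because 1070 is not a perfect cube), so 3 | [L:Q]. As gcd(2,3) = 1, [L:Q] is divisible by 6. Conversely L is generated over Q by √298 and ∛1070, so [L:Q] ≤ 2·3 = 6. Therefore [Q(√298, ∛1070) : Q] = 6.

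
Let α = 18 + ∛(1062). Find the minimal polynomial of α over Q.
m_α(x) = x^3 - 54x^2 + 972x - 6894

Set β = α - 18 = ∛(1062), so β^3 = 1062. Then (α - 18)^3 - 1062 = 0, i.e. α is a root of g(x) = (x - 18)^3 - 1062 = x^3 - 54x^2 + 972x - 6894. Since g(x) = h(x - 18) where h(x) = x^3 - 1062, and h is irreducible over Q (because 1062 is not a perfect cube, so h has no rational root, and a monic cubic with no rational root is irreducible), g is also irreducible (irreducibility is preserved under the substitution x → x - 18). Hence m_α(x) = x^3 - 54x^2 + 972x - 6894.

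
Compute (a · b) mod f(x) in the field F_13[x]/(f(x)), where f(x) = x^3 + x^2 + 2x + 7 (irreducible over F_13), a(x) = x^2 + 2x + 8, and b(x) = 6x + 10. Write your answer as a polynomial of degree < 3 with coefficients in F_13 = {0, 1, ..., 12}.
a · b ≡ 3x^2 + 4x + 12 (mod f(x))

Multiply in F_13[x]: a(x)·b(x) = (x^2 + 2x + 8)·(6x + 10) = 6x^3 + 9x^2 + 3x + 2. This has degree ≥ 3, so divide by f(x) over F_13: 6x^3 + 9x^2 + 3x + 2 = (6)·(x^3 + x^2 + 2x + 7) + (3x^2 + 4x + 12). Hence a·b ≡ 3x^2 + 4x + 12 (mod f). (F_13[x]/(f) is a field with 13^3 = 2197 elements since f is irreducible of degree 3.)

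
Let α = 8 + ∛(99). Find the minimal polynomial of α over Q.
m_α(x) = x^3 - 24x^2 + 192x - 611

Set β = α - 8 = ∛(99), so β^3 = 99. Then (α - 8)^3 - 99 = 0, i.e. α is a root of g(x) = (x - 8)^3 - 99 = x^3 - 24x^2 + 192x - 611. Since g(x) = h(x - 8) where h(x) = x^3 - 99, and h is irreducible over Q (because 99 is not a perfect cube, so h has no rational root, and a monic cubic with no rational root is irreducible), g is also irreducible (irreducibility is preserved under the substitution x → x - 8). Hence m_α(x) = x^3 - 24x^2 + 192x - 611.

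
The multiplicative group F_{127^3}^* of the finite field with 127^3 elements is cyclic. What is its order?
|F_{127^3}^*| = 2048382

F_{127^3} has 127^3 = 2048383 elements; its multiplicative group consists of all nonzero elements, so |F_{127^3}^*| = 2048383 - 1 = 2048382. (It is cyclic since any finite subgroup of the multiplicative group of a field is cyclic.)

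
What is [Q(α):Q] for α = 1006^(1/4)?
[Q(α):Q] = 4

α is a root of x^4 - 1006. By Eisenstein's criterion at the prime p = 2 (which divides the constant term 1006 but p^2 = 4 does not, since 1006 is squarefree), x^4 - 1006 is irreducible over Q. Hence [Q(α):Q] = 4.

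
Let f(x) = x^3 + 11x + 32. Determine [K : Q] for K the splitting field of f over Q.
[K : Q] = 6

By the rational root test, any rational root of the monic integer polynomial f(x) = x^3 + 11x + 32 must be an integer dividing the constant term 32, i.e. one of ±{1, 2, 4, 8, 16, 32}. Evaluating: f(1) = 44, f(-1) = 20, f(2) = 62, f(-2) = 2, f(4) = 140, f(-4) = -76, f(8) = 632, f(-8) = -568, f(16) = 4304, f(-16) = -4240, f(32) = 33152, f(-32) = -33088; none is 0, so f has no rational root and is therefore irreducible over Q (a cubic with no linear factor over a field is irreducible). For an irreducible cubic, the Galois group is A_3 or S_3 according as the discriminant disc(f) = -4a^3 - 27b^2 = -4·(11)^3 - 27·(32)^2 = -32972 is or is not a square in Q. Here disc(f) = -32972 is not a perfect square in Q, so the Galois group of f over Q is not contained in A_3 and must be all of S_3. The splitting field has degree |S_3| = 6 over Q, so [K : Q] = 6.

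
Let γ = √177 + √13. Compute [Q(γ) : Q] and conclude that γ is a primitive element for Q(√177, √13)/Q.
[Q(γ) : Q] = 4 (equivalently, Q(γ) = Q(√177, √13))

Obviously Q(γ) ⊆ Q(√177, √13), and [Q(√177, √13):Q] = 4 (since 177, 13 are distinct squarefree integers > 1 with 2301 not a perfect square). To show equality we compute the minimal polynomial of γ. From γ = √177 + √13: γ^2 = 177 + 2√(2301) + 13 = 190 + 2√(2301), so γ^2 - 190 = 2√(2301); squaring, (γ^2 - 190)^2 = 4·2301, i.e. γ^4 - 380γ^2 + 36100 - 9204 = 0, i.e. γ^4 - 380γ^2 + 26896 = 0. So γ is a root of x^4 - 380x^2 + 26896. This polynomial is irreducible over Q: it has no rational root (each ±√177 ± √13 is irrational), and any factorization into two quadratics over Q would force √(2301) ∈ Q (pairing opposite roots) or √177, √13 ∈ Q (other pairings), all impossible. Hence [Q(γ):Q] = 4 = [Q(√177, √13):Q], so Q(γ) = Q(√177, √13).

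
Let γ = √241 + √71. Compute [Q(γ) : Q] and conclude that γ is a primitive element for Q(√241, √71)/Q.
[Q(γ) : Q] = 4 (equivalently, Q(γ) = Q(√241, √71))

Obviously Q(γ) ⊆ Q(√241, √71), and [Q(√241, √71):Q] = 4 (since 241, 71 are distinct squarefree integers > 1 with 17111 not a perfect square). To show equality we compute the minimal polynomial of γ. From γ = √241 + √71: γ^2 = 241 + 2√(17111) + 71 = 312 + 2√(17111), so γ^2 - 312 = 2√(17111); squaring, (γ^2 - 312)^2 = 4·17111, i.e. γ^4 - 624γ^2 + 97344 - 68444 = 0, i.e. γ^4 - 624γ^2 + 28900 = 0. So γ is a root of x^4 - 624x^2 + 28900. This polynomial is irreducible over Q: it has no rational root (each ±√241 ± √71 is irrational), and any factorization into two quadratics over Q would force √(17111) ∈ Q (pairing opposite roots) or √241, √71 ∈ Q (other pairings), all impossible. Hence [Q(γ):Q] = 4 = [Q(√241, √71):Q], so Q(γ) = Q(√241, √71).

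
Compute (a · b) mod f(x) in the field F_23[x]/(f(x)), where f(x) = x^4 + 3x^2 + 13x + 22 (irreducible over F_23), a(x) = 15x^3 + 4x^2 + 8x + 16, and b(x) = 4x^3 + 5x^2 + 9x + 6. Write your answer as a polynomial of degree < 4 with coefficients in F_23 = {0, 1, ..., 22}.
a · b ≡ 5x^3 + 21x^2 + 8x + 11 (mod f(x))

Multiply in F_23[x]: a(x)·b(x) = (15x^3 + 4x^2 + 8x + 16)·(4x^3 + 5x^2 + 9x + 6) = 14x^6 + 22x^5 + 3x^4 + 15x^2 + 8x + 4. This has degree ≥ 4, so divide by f(x) over F_23: 14x^6 + 22x^5 + 3x^4 + 15x^2 + 8x + 4 = (14x^2 + 22x + 7)·(x^4 + 3x^2 + 13x + 22) + (5x^3 + 21x^2 + 8x + 11). Hence a·b ≡ 5x^3 + 21x^2 + 8x + 11 (mod f). (F_23[x]/(f) is a field with 23^4 = 279841 elements since f is irreducible of degree 4.)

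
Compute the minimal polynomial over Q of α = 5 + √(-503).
m_α(x) = x^2 - 10x + 528

From α - 5 = √(-503), squaring gives (α - 5)^2 = -503, i.e. α^2 - 10α + 25 = -503, so α^2 - 10α + 528 = 0. The discriminant of x^2 - 10x + 528 is (-10)^2 - 4·(528) = 100 - 2112 = -2012, and 4·(-503) is not a perfect square in Q since -503 is squarefree and ≠ 1. Hence x^2 - 10x + 528 is irreducible over Q and is the minimal polynomial of α.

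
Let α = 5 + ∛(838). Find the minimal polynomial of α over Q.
m_α(x) = x^3 - 15x^2 + 75x - 963

Set β = α - 5 = ∛(838), so β^3 = 838. Then (α - 5)^3 - 838 = 0, i.e. α is a root of g(x) = (x - 5)^3 - 838 = x^3 - 15x^2 + 75x - 963. Since g(x) = h(x - 5) where h(x) = x^3 - 838, and h is irreducible over Q (because 838 is not a perfect cube, so h has no rational root, and a monic cubic with no rational root is irreducible), g is also irreducible (irreducibility is preserved under the substitution x → x - 5). Hence m_α(x) = x^3 - 15x^2 + 75x - 963.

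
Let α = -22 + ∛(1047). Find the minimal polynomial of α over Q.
m_α(x) = x^3 + 66x^2 + 1452x + 9601

Set β = α + 22 = ∛(1047), so β^3 = 1047. Then (α + 22)^3 - 1047 = 0, i.e. α is a root of g(x) = (x + 22)^3 - 1047 = x^3 + 66x^2 + 1452x + 9601. Since g(x) = h(x + 22) where h(x) = x^3 - 1047, and h is irreducible over Q (because 1047 is not a perfect cube, so h has no rational root, and a monic cubic with no rational root is irreducible), g is also irreducible (irreducibility is preserved under the substitution x → x + 22). Hence m_α(x) = x^3 + 66x^2 + 1452x + 9601.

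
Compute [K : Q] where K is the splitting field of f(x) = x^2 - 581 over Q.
[K : Q] = 2

f(x) = x^2 - 581 factors as (x - √581)(x + √581). The splitting field is K = Q(√581). Since 581 is squarefree and > 1, it is not a perfect square, so x^2 - 581 is irreducible over Q and [Q(√581) : Q] = 2. Hence [K : Q] = 2.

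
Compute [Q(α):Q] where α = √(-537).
[Q(α):Q] = 2

[Q(α):Q] equals the degree of the minimal polynomial of α. Here α^2 = -537 and x^2 + 537 is irreducible (d = -537 is squarefree, ≠ 1, hence not a square), so deg(m_α) = 2. Thus [Q(α):Q] = 2.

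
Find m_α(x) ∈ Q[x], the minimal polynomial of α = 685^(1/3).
m_α(x) = x^3 - 685

α satisfies α^3 = 685, so x^3 - 685 annihilates α. By the rational root test, a rational root p/q (in lowest terms) of x^3 - 685 would satisfy p^3 = 685 q^3, forcing q = 1 and p^3 = 685; but 685 is not a perfect cube, contradiction. A monic cubic over Q with no rational root is irreducible (any nontrivial factorization would include a linear factor). Hence x^3 - 685 is the minimal polynomial of α, and in particular [Q(α):Q] = 3.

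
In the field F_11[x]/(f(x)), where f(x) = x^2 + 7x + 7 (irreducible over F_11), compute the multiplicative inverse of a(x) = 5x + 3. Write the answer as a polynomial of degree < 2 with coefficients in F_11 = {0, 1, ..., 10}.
a(x)^(-1) ≡ 3x + 6 (mod f(x))

Since f is irreducible over F_11, F_11[x]/(f) is a field and a(x) ≠ 0 has an inverse. Apply the extended Euclidean algorithm to f(x) and a(x) in F_11[x]: f(x) = (9x + 7)·a(x) + (8). The last nonzero remainder is the constant 8 = gcd(f, a) in F_11. Back-substituting through the division chain expresses 8 = s(x)·a(x) + t(x)·f(x) with s(x) ≡ 2x + 4 (mod f), so (2x + 4)·a(x) ≡ 8 (mod f). Multiplying by 8^(-1) ≡ 7 in F_11 gives a(x)^(-1) ≡ 7·(2x + 4) ≡ 3x + 6 (mod f). Check: (5x + 3)·(3x + 6) = 4x^2 + 6x + 7 ≡ 1 (mod x^2 + 7x + 7).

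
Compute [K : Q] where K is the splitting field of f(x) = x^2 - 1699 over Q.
[K : Q] = 2

f(x) = x^2 - 1699 factors as (x - √1699)(x + √1699). The splitting field is K = Q(√1699). Since 1699 is squarefree and > 1, it is not a perfect square, so x^2 - 1699 is irreducible over Q and [Q(√1699) : Q] = 2. Hence [K : Q] = 2.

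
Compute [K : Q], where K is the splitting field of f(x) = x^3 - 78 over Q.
[K : Q] = 6

The roots of x^3 - 78 are ∛78, ω∛78, ω^2∛78 where ω = e^(2πi/3) is a primitive cube root of unity, so K = Q(∛78, ω). Now [Q(∛78):Q] = 3 (since 78 is not a perfect cube, x^3 - 78 is irreducible) and [Q(ω):Q] = 2. Both 2 and 3 divide [K:Q], and [K:Q] ≤ 3·2 = 6, so [K:Q] = 6. (Equivalently: Q(∛78) ⊂ R but ω ∉ R, so [K : Q(∛78)] = 2.)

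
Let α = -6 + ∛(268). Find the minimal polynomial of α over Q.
m_α(x) = x^3 + 18x^2 + 108x - 52

Set β = α + 6 = ∛(268), so β^3 = 268. Then (α + 6)^3 - 268 = 0, i.e. α is a root of g(x) = (x + 6)^3 - 268 = x^3 + 18x^2 + 108x - 52. Since g(x) = h(x + 6) where h(x) = x^3 - 268, and h is irreducible over Q (because 268 is not a perfect cube, so h has no rational root, and a monic cubic with no rational root is irreducible), g is also irreducible (irreducibility is preserved under the substitution x → x + 6). Hence m_α(x) = x^3 + 18x^2 + 108x - 52.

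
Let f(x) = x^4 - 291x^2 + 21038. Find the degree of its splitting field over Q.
[K : Q] = 4

Solving the quadratic in x^2: x^2 = (291 ± √(291^2 - 4·21038))/2 = (291 ± √529)/2 = (291 ± 23)/2, giving x^2 = 134 or x^2 = 157. So f(x) = (x^2 - 134)(x^2 - 157) and the roots of f are ±√134, ±√157. Hence the splitting field is K = Q(√134, √157). Since 134 and 157 are distinct squarefree integers > 1, their product 21038 is not a perfect square, so √157 ∉ Q(√134). By the tower law [K:Q] = [Q(√134,√157):Q(√134)] · [Q(√134):Q] = 2 · 2 = 4.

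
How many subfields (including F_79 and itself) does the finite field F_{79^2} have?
F_{79^2} has 2 subfields

The subfields of F_{p^n} are exactly the fields F_{p^d} for d | n (each is the fixed field of the unique index-d subgroup of Gal(F_{p^n}/F_p) ≅ Z/nZ). The divisors of n = 2 are {1, 2}, giving 2 subfields: F_{79^1}, F_{79^2}.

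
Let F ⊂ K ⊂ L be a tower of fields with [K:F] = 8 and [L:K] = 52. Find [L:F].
[L:F] = 416

The tower law says that for any tower of field extensions F ⊂ K ⊂ L with finite degrees, [L:F] = [L:K] · [K:F]. Here this gives [L:F] = 52 · 8 = 416.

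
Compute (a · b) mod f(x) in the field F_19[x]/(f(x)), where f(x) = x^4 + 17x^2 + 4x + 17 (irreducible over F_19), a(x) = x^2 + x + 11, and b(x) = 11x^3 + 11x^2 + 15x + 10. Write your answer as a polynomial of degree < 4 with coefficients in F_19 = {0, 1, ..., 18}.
a · b ≡ 17x^3 + 13x^2 + 14x + 2 (mod f(x))

Multiply in F_19[x]: a(x)·b(x) = (x^2 + x + 11)·(11x^3 + 11x^2 + 15x + 10) = 11x^5 + 3x^4 + 14x^3 + 13x^2 + 4x + 15. This has degree ≥ 4, so divide by f(x) over F_19: 11x^5 + 3x^4 + 14x^3 + 13x^2 + 4x + 15 = (11x + 3)·(x^4 + 17x^2 + 4x + 17) + (17x^3 + 13x^2 + 14x + 2). Hence a·b ≡ 17x^3 + 13x^2 + 14x + 2 (mod f). (F_19[x]/(f) is a field with 19^4 = 130321 elements since f is irreducible of degree 4.)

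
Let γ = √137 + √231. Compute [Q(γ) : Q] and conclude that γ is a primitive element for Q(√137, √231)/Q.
[Q(γ) : Q] = 4 (equivalently, Q(γ) = Q(√137, √231))

Obviously Q(γ) ⊆ Q(√137, √231), and [Q(√137, √231):Q] = 4 (since 137, 231 are distinct squarefree integers > 1 with 31647 not a perfect square). To show equality we compute the minimal polynomial of γ. From γ = √137 + √231: γ^2 = 137 + 2√(31647) + 231 = 368 + 2√(31647), so γ^2 - 368 = 2√(31647); squaring, (γ^2 - 368)^2 = 4·31647, i.e. γ^4 - 736γ^2 + 135424 - 126588 = 0, i.e. γ^4 - 736γ^2 + 8836 = 0. So γ is a root of x^4 - 736x^2 + 8836. This polynomial is irreducible over Q: it has no rational root (each ±√137 ± √231 is irrational), and any factorization into two quadratics over Q would force √(31647) ∈ Q (pairing opposite roots) or √137, √231 ∈ Q (other pairings), all impossible. Hence [Q(γ):Q] = 4 = [Q(√137, √231):Q], so Q(γ) = Q(√137, √231).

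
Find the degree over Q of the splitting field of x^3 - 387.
[K : Q] = 6

The roots of x^3 - 387 are ∛387, ω∛387, ω^2∛387 where ω = e^(2πi/3) is a primitive cube root of unity, so K = Q(∛387, ω). Now [Q(∛387):Q] = 3 (since 387 is not a perfect cube, x^3 - 387 is irreducible) and [Q(ω):Q] = 2. Both 2 and 3 divide [K:Q], and [K:Q] ≤ 3·2 = 6, so [K:Q] = 6. (Equivalently: Q(∛387) ⊂ R but ω ∉ R, so [K : Q(∛387)] = 2.)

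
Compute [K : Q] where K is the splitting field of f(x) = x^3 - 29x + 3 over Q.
[K : Q] = 6

By the rational root test, any rational root of the monic integer polynomial f(x) = x^3 - 29x + 3 must be an integer dividing the constant term 3, i.e. one of ±{1, 3}. Evaluating: f(1) = -25, f(-1) = 31, f(3) = -57, f(-3) = 63; none is 0, so f has no rational root and is therefore irreducible over Q (a cubic with no linear factor over a field is irreducible). For an irreducible cubic, the Galois group is A_3 or S_3 according as the discriminant disc(f) = -4a^3 - 27b^2 = -4·(-29)^3 - 27·(3)^2 = 97313 is or is not a square in Q. Here disc(f) = 97313 is not a perfect square in Q, so the Galois group of f over Q is not contained in A_3 and must be all of S_3. The splitting field has degree |S_3| = 6 over Q, so [K : Q] = 6.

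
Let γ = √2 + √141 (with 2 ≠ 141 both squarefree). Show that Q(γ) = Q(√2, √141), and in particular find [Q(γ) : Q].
[Q(γ) : Q] = 4 (equivalently, Q(γ) = Q(√2, √141))

Obviously Q(γ) ⊆ Q(√2, √141), and [Q(√2, √141):Q] = 4 (since 2, 141 are distinct squarefree integers > 1 with 282 not a perfect square). To show equality we compute the minimal polynomial of γ. From γ = √2 + √141: γ^2 = 2 + 2√(282) + 141 = 143 + 2√(282), so γ^2 - 143 = 2√(282); squaring, (γ^2 - 143)^2 = 4·282, i.e. γ^4 - 286γ^2 + 20449 - 1128 = 0, i.e. γ^4 - 286γ^2 + 19321 = 0. So γ is a root of x^4 - 286x^2 + 19321. This polynomial is irreducible over Q: it has no rational root (each ±√2 ± √141 is irrational), and any factorization into two quadratics over Q would force √(282) ∈ Q (pairing opposite roots) or √2, √141 ∈ Q (other pairings), all impossible. Hence [Q(γ):Q] = 4 = [Q(√2, √141):Q], so Q(γ) = Q(√2, √141).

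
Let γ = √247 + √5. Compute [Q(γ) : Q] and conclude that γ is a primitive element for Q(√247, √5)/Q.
[Q(γ) : Q] = 4 (equivalently, Q(γ) = Q(√247, √5))

Obviously Q(γ) ⊆ Q(√247, √5), and [Q(√247, √5):Q] = 4 (since 247, 5 are distinct squarefree integers > 1 with 1235 not a perfect square). To show equality we compute the minimal polynomial of γ. From γ = √247 + √5: γ^2 = 247 + 2√(1235) + 5 = 252 + 2√(1235), so γ^2 - 252 = 2√(1235); squaring, (γ^2 - 252)^2 = 4·1235, i.e. γ^4 - 504γ^2 + 63504 - 4940 = 0, i.e. γ^4 - 504γ^2 + 58564 = 0. So γ is a root of x^4 - 504x^2 + 58564. This polynomial is irreducible over Q: it has no rational root (each ±√247 ± √5 is irrational), and any factorization into two quadratics over Q would force √(1235) ∈ Q (pairing opposite roots) or √247, √5 ∈ Q (other pairings), all impossible. Hence [Q(γ):Q] = 4 = [Q(√247, √5):Q], so Q(γ) = Q(√247, √5).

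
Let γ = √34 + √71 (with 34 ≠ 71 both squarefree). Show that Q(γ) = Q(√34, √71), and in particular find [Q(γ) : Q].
[Q(γ) : Q] = 4 (equivalently, Q(γ) = Q(√34, √71))

Obviously Q(γ) ⊆ Q(√34, √71), and [Q(√34, √71):Q] = 4 (since 34, 71 are distinct squarefree integers > 1 with 2414 not a perfect square). To show equality we compute the minimal polynomial of γ. From γ = √34 + √71: γ^2 = 34 + 2√(2414) + 71 = 105 + 2√(2414), so γ^2 - 105 = 2√(2414); squaring, (γ^2 - 105)^2 = 4·2414, i.e. γ^4 - 210γ^2 + 11025 - 9656 = 0, i.e. γ^4 - 210γ^2 + 1369 = 0. So γ is a root of x^4 - 210x^2 + 1369. This polynomial is irreducible over Q: it has no rational root (each ±√34 ± √71 is irrational), and any factorization into two quadratics over Q would force √(2414) ∈ Q (pairing opposite roots) or √34, √71 ∈ Q (other pairings), all impossible. Hence [Q(γ):Q] = 4 = [Q(√34, √71):Q], so Q(γ) = Q(√34, √71).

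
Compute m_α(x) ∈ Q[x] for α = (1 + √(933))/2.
m_α(x) = x^2 - x - 233

From 2α - 1 = √(933), squaring gives (2α - 1)^2 = 933, i.e. 4α^2 - 4α + 1 = 933, so α^2 - α + (1 - 933)/4 = 0. Since 933 ≡ 1 (mod 4), (1 - 933)/4 = -233 ∈ Z. The polynomial x^2 - x - 233 has discriminant 1 - 4·(-233) = 933, which is not a perfect square in Q (d = 933 is squarefree and ≠ 1), so x^2 - x - 233 is irreducible over Q. It is the minimal polynomial of α.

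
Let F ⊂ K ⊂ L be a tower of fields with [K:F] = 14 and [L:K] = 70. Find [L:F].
[L:F] = 980

The tower law says that for any tower of field extensions F ⊂ K ⊂ L with finite degrees, [L:F] = [L:K] · [K:F]. Here this gives [L:F] = 70 · 14 = 980.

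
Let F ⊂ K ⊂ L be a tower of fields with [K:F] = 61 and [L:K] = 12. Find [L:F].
[L:F] = 732

The tower law says that for any tower of field extensions F ⊂ K ⊂ L with finite degrees, [L:F] = [L:K] · [K:F]. Here this gives [L:F] = 12 · 61 = 732.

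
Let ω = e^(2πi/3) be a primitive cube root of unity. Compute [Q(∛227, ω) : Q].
[Q(∛227, ω) : Q] = 6

[Q(∛227):Q] = 3 (min poly x^3 - 227, irreducible since 227 is not a perfect cube). [Q(ω):Q] = 2 (min poly x^2 + x + 1). Since Q(∛227) ⊂ R and ω ∉ R, we have ω ∉ Q(∛227), so x^2 + x + 1 remains irreducible over Q(∛227) and [Q(∛227, ω) : Q(∛227)] = 2. By the tower law, [Q(∛227, ω) : Q] = 3 · 2 = 6. (In fact Q(∛227, ω) is the splitting field of x^3 - 227 over Q.)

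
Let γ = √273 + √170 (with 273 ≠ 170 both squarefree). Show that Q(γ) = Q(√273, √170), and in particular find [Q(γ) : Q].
[Q(γ) : Q] = 4 (equivalently, Q(γ) = Q(√273, √170))

Obviously Q(γ) ⊆ Q(√273, √170), and [Q(√273, √170):Q] = 4 (since 273, 170 are distinct squarefree integers > 1 with 46410 not a perfect square). To show equality we compute the minimal polynomial of γ. From γ = √273 + √170: γ^2 = 273 + 2√(46410) + 170 = 443 + 2√(46410), so γ^2 - 443 = 2√(46410); squaring, (γ^2 - 443)^2 = 4·46410, i.e. γ^4 - 886γ^2 + 196249 - 185640 = 0, i.e. γ^4 - 886γ^2 + 10609 = 0. So γ is a root of x^4 - 886x^2 + 10609. This polynomial is irreducible over Q: it has no rational root (each ±√273 ± √170 is irrational), and any factorization into two quadratics over Q would force √(46410) ∈ Q (pairing opposite roots) or √273, √170 ∈ Q (other pairings), all impossible. Hence [Q(γ):Q] = 4 = [Q(√273, √170):Q], so Q(γ) = Q(√273, √170).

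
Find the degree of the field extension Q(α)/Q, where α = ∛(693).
[Q(α):Q] = 3

The minimal polynomial of α is x^3 - 693, irreducible over Q since 693 is not a perfect cube (so x^3 - 693 has no rational root). Hence [Q(α):Q] = deg(m_α) = 3.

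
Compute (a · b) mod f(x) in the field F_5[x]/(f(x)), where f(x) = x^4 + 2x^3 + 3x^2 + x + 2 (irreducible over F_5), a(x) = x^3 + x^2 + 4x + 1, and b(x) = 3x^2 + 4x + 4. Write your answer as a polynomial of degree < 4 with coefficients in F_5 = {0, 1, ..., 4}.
a · b ≡ 4x^3 + 2x^2 + 3x + 2 (mod f(x))

Multiply in F_5[x]: a(x)·b(x) = (x^3 + x^2 + 4x + 1)·(3x^2 + 4x + 4) = 3x^5 + 2x^4 + 3x^2 + 4. This has degree ≥ 4, so divide by f(x) over F_5: 3x^5 + 2x^4 + 3x^2 + 4 = (3x + 1)·(x^4 + 2x^3 + 3x^2 + x + 2) + (4x^3 + 2x^2 + 3x + 2). Hence a·b ≡ 4x^3 + 2x^2 + 3x + 2 (mod f). (F_5[x]/(f) is a field with 5^4 = 625 elements since f is irreducible of degree 4.)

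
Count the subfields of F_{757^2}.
F_{757^2} has 2 subfields

The subfields of F_{p^n} are exactly the fields F_{p^d} for d | n (each is the fixed field of the unique index-d subgroup of Gal(F_{p^n}/F_p) ≅ Z/nZ). The divisors of n = 2 are {1, 2}, giving 2 subfields: F_{757^1}, F_{757^2}.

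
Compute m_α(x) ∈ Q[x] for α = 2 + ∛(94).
m_α(x) = x^3 - 6x^2 + 12x - 102

Set β = α - 2 = ∛(94), so β^3 = 94. Then (α - 2)^3 - 94 = 0, i.e. α is a root of g(x) = (x - 2)^3 - 94 = x^3 - 6x^2 + 12x - 102. Since g(x) = h(x - 2) where h(x) = x^3 - 94, and h is irreducible over Q (because 94 is not a perfect cube, so h has no rational root, and a monic cubic with no rational root is irreducible), g is also irreducible (irreducibility is preserved under the substitution x → x - 2). Hence m_α(x) = x^3 - 6x^2 + 12x - 102.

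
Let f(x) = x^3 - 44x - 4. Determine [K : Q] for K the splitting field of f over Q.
[K : Q] = 6

By the rational root test, any rational root of the monic integer polynomial f(x) = x^3 - 44x - 4 must be an integer dividing the constant term -4, i.e. one of ±{1, 2, 4}. Evaluating: f(1) = -47, f(-1) = 39, f(2) = -84, f(-2) = 76, f(4) = -116, f(-4) = 108; none is 0, so f has no rational root and is therefore irreducible over Q (a cubic with no linear factor over a field is irreducible). For an irreducible cubic, the Galois group is A_3 or S_3 according as the discriminant disc(f) = -4a^3 - 27b^2 = -4·(-44)^3 - 27·(-4)^2 = 340304 is or is not a square in Q. Here disc(f) = 340304 is not a perfect square in Q, so the Galois group of f over Q is not contained in A_3 and must be all of S_3. The splitting field has degree |S_3| = 6 over Q, so [K : Q] = 6.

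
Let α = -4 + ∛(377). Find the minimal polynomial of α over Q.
m_α(x) = x^3 + 12x^2 + 48x - 313

Set β = α + 4 = ∛(377), so β^3 = 377. Then (α + 4)^3 - 377 = 0, i.e. α is a root of g(x) = (x + 4)^3 - 377 = x^3 + 12x^2 + 48x - 313. Since g(x) = h(x + 4) where h(x) = x^3 - 377, and h is irreducible over Q (because 377 is not a perfect cube, so h has no rational root, and a monic cubic with no rational root is irreducible), g is also irreducible (irreducibility is preserved under the substitution x → x + 4). Hence m_α(x) = x^3 + 12x^2 + 48x - 313.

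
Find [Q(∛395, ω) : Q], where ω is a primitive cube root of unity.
[Q(∛395, ω) : Q] = 6

[Q(∛395):Q] = 3 (min poly x^3 - 395, irreducible since 395 is not a perfect cube). [Q(ω):Q] = 2 (min poly x^2 + x + 1). Since Q(∛395) ⊂ R and ω ∉ R, we have ω ∉ Q(∛395), so x^2 + x + 1 remains irreducible over Q(∛395) and [Q(∛395, ω) : Q(∛395)] = 2. By the tower law, [Q(∛395, ω) : Q] = 3 · 2 = 6. (In fact Q(∛395, ω) is the splitting field of x^3 - 395 over Q.)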